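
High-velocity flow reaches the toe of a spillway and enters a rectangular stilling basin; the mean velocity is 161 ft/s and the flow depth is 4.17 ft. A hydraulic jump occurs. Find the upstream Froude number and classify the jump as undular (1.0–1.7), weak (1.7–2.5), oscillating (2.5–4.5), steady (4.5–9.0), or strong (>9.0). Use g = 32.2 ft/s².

Fr₁ = V₁/√(g·y₁) = 161/√(32.2×4.17) = 13.9.
Fr₁ = 13.9 lies in the strong range.

Fr₁ = 13.9; strong jump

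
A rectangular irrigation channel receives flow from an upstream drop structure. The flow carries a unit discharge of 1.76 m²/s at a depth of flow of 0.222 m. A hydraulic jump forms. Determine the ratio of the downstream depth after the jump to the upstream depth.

V₁ = q/y₁ = 1.76/0.222 = 7.93 m/s. Fr₁ = V₁/√(g·y₁) = 7.93/√(9.81×0.222) = 5.37.
By Bélanger, y₂/y₁ = ½[√(1 + 8Fr₁²) − 1] = ½[√231.9 − 1] = 7.11.

y₂/y₁ = 7.11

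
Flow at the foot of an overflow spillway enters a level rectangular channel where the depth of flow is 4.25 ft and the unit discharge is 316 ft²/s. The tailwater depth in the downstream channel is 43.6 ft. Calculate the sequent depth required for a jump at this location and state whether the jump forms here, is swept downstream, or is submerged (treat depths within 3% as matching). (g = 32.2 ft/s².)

V₁ = q/y₁ = 316/4.25 = 74.4 ft/s. Fr₁ = V₁/√(g·y₁) = 74.4/√(32.2×4.25) = 6.36.
Conjugate-depth relation: y₂/y₁ = ½[√(1 + 8Fr₁²) − 1] = ½[√324.2 − 1] = 8.50.
y₂ = 8.50 × 4.25 = 36.1 ft.
Tailwater y_tw = 43.6 ft: y_tw > y₂, so the jump is submerged.

y₂ = 36.1 ft; the jump is submerged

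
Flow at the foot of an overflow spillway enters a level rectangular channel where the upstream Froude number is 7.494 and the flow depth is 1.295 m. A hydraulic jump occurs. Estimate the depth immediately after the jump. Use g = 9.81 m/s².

y₂ = 13.09 m

Fr₁ = 7.494 (given).
Sequent-depth ratio: y₂/y₁ = ½[√(1 + 8Fr₁²) − 1] = ½[√450.28 − 1] = 10.11.
y₂ = 10.11 × 1.295 = 13.09 m.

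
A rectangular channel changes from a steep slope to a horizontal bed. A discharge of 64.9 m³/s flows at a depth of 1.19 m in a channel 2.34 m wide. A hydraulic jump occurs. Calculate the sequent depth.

q = Q/b = 64.9/2.34 = 27.7 m²/s; V₁ = q/y₁ = 23.3 m/s. Fr₁ = V₁/√(g·y₁) = 6.82.
Bélanger equation: y₂/y₁ = ½[√(1 + 8Fr₁²) − 1] = ½[√373.3 − 1] = 9.16.
y₂ = 9.16 × 1.19 = 10.9 m.

y₂ = 10.9 m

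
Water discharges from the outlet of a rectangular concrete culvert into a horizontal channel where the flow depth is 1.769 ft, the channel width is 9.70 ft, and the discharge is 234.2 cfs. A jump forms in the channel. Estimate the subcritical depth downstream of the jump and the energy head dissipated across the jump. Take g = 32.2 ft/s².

y₂ = 3.725 ft; ΔE = 0.2840 ft

q = Q/b = 234.2/9.70 = 24.14 ft²/s; V₁ = q/y₁ = 13.65 ft/s. Fr₁ = V₁/√(g·y₁) = 1.808.
From the momentum equation for a rectangular channel, y₂/y₁ = ½[√(1 + 8Fr₁²) − 1] = ½[√27.163 − 1] = 2.106.
y₂ = 2.106 × 1.769 = 3.725 ft.
Head loss: ΔE = (y₂ − y₁)³/(4y₁y₂) = (3.725 − 1.769)³/(4×1.769×3.725) = 7.487/26.36 = 0.2840 ft.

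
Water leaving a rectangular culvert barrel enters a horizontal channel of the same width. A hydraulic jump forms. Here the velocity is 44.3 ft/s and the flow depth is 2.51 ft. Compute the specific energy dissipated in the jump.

Fr₁ = V₁/√(g·y₁) = 44.3/√(32.2×2.51) = 4.93.
By Bélanger, y₂/y₁ = ½[√(1 + 8Fr₁²) − 1] = ½[√195.3 − 1] = 6.49.
y₂ = 6.49 × 2.51 = 16.3 ft.
q = V₁·y₁ = 44.3 × 2.51 = 111 ft²/s. V₂ = q/y₂ = 111/16.3 = 6.83 ft/s. E₁ = y₁ + V₁²/2g = 33.0 ft; E₂ = y₂ + V₂²/2g = 17.0 ft. ΔE = E₁ − E₂ = 16.0 ft.

ΔE = 16.0 ft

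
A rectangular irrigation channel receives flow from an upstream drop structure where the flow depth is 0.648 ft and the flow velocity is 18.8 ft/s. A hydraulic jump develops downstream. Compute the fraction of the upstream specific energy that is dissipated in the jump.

Fr₁ = V₁/√(g·y₁) = 18.8/√(32.2×0.648) = 4.12.
Sequent-depth ratio: y₂/y₁ = ½[√(1 + 8Fr₁²) − 1] = ½[√136.5 − 1] = 5.34.
y₂ = 5.34 × 0.648 = 3.46 ft.
E₁ = y₁ + V₁²/2g = 6.14 ft. ΔE = (y₂ − y₁)³/(4y₁y₂) = 2.48 ft. ΔE/E₁ = 2.48/6.14 = 0.405.

ΔE/E₁ = 0.405 (40.5%)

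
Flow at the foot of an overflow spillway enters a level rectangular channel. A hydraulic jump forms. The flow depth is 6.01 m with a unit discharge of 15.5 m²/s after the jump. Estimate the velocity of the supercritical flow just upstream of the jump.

V₂ = q/y₂ = 15.5/6.01 = 2.58 m/s; Fr₂ = V₂/√(g·y₂) = 0.336.
Since the conjugate-depth ratio holds either way, y₁/y₂ = ½[√(1 + 8Fr₂²) − 1] = ½[√1.903 − 1] = 0.190.
y₁ = 0.190 × 6.01 = 1.14 m.
V₁ = q/y₁ = 15.5/1.14 = 13.6 m/s.

V₁ = 13.6 m/s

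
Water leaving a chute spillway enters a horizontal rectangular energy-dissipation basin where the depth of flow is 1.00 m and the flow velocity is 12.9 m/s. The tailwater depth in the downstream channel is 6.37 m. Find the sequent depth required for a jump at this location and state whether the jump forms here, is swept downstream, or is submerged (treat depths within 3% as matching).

Fr₁ = V₁/√(g·y₁) = 12.9/√(9.81×1.00) = 4.12.
From the momentum equation for a rectangular channel, y₂/y₁ = ½[√(1 + 8Fr₁²) − 1] = ½[√136.7 − 1] = 5.35.
y₂ = 5.35 × 1.00 = 5.35 m.
Tailwater y_tw = 6.37 m: y_tw > y₂, so the jump is submerged.

y₂ = 5.35 m; the jump is submerged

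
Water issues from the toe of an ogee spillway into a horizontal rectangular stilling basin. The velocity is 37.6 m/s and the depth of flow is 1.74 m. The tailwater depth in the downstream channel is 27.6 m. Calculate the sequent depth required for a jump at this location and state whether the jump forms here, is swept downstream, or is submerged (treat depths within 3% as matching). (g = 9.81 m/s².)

y₂ = 21.5 m; the jump is submerged

Fr₁ = V₁/√(g·y₁) = 37.6/√(9.81×1.74) = 9.10.
Conjugate-depth relation: y₂/y₁ = ½[√(1 + 8Fr₁²) − 1] = ½[√663.6 − 1] = 12.4.
y₂ = 12.4 × 1.74 = 21.5 m.
Tailwater y_tw = 27.6 m: y_tw > y₂, so the jump is submerged.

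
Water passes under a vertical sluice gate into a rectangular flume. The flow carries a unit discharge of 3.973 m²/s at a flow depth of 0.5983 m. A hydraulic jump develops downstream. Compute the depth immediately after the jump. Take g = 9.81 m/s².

y₂ = 2.039 m

V₁ = q/y₁ = 3.973/0.5983 = 6.640 m/s. Fr₁ = V₁/√(g·y₁) = 6.640/√(9.81×0.5983) = 2.741.
Sequent-depth ratio: y₂/y₁ = ½[√(1 + 8Fr₁²) − 1] = ½[√61.104 − 1] = 3.408.
y₂ = 3.408 × 0.5983 = 2.039 m.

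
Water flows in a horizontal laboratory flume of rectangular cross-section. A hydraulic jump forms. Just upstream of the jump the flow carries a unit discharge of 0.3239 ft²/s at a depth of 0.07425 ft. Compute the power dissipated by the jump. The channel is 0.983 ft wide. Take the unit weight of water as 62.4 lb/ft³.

P = 0.003051 hp

V₁ = q/y₁ = 0.3239/0.07425 = 4.362 ft/s. Fr₁ = V₁/√(g·y₁) = 4.362/√(32.2×0.07425) = 2.821.
Conjugate-depth relation: y₂/y₁ = ½[√(1 + 8Fr₁²) − 1] = ½[√64.675 − 1] = 3.521.
y₂ = 3.521 × 0.07425 = 0.2614 ft.
Head loss: ΔE = (y₂ − y₁)³/(4y₁y₂) = (0.2614 − 0.07425)³/(4×0.07425×0.2614) = 0.006559/0.07765 = 0.08447 ft.
Q = q·b = 0.3239 × 0.983 = 0.3184 cfs. P = γ·Q·ΔE/550 = 62.4 × 0.3184 × 0.08447 / 550 = 0.003051 hp.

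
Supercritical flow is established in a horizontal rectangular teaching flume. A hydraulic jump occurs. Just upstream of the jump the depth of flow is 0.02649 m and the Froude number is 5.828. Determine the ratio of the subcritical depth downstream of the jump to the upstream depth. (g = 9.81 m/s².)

Fr₁ = 5.828 (given).
Bélanger equation: y₂/y₁ = ½[√(1 + 8Fr₁²) − 1] = ½[√272.72 − 1] = 7.757.

y₂/y₁ = 7.757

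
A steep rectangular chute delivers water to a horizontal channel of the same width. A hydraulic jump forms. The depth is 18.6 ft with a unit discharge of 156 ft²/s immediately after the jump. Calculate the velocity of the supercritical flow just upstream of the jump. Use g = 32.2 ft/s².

V₁ = 42.7 ft/s

V₂ = q/y₂ = 156/18.6 = 8.39 ft/s; Fr₂ = V₂/√(g·y₂) = 0.343.
Since the conjugate-depth ratio holds either way, y₁/y₂ = ½[√(1 + 8Fr₂²) − 1] = ½[√1.940 − 1] = 0.196.
y₁ = 0.196 × 18.6 = 3.65 ft.
V₁ = q/y₁ = 156/3.65 = 42.7 ft/s.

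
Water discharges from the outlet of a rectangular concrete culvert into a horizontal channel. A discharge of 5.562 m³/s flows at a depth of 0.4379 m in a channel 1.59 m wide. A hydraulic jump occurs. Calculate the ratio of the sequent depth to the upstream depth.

q = Q/b = 5.562/1.59 = 3.498 m²/s; V₁ = q/y₁ = 7.988 m/s. Fr₁ = V₁/√(g·y₁) = 3.854.
From the momentum equation for a rectangular channel, y₂/y₁ = ½[√(1 + 8Fr₁²) − 1] = ½[√119.84 − 1] = 4.974.

y₂/y₁ = 4.974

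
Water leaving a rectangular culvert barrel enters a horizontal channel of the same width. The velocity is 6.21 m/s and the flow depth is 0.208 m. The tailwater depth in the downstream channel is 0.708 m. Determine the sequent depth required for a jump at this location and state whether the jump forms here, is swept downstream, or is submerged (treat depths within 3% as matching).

Fr₁ = V₁/√(g·y₁) = 6.21/√(9.81×0.208) = 4.35.
By Bélanger, y₂/y₁ = ½[√(1 + 8Fr₁²) − 1] = ½[√152.2 − 1] = 5.67.
y₂ = 5.67 × 0.208 = 1.18 m.
Tailwater y_tw = 0.708 m: y_tw < y₂, so the jump is swept downstream.

y₂ = 1.18 m; the jump is swept downstream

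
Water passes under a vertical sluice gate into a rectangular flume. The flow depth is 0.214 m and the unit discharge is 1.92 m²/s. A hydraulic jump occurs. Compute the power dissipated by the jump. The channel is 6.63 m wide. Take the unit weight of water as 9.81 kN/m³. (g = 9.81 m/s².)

P = 311 kW

V₁ = q/y₁ = 1.92/0.214 = 8.97 m/s. Fr₁ = V₁/√(g·y₁) = 8.97/√(9.81×0.214) = 6.19.
From the momentum equation for a rectangular channel, y₂/y₁ = ½[√(1 + 8Fr₁²) − 1] = ½[√307.7 − 1] = 8.27.
y₂ = 8.27 × 0.214 = 1.77 m.
V₂ = q/y₂ = 1.92/1.77 = 1.08 m/s. E₁ = y₁ + V₁²/2g = 4.32 m; E₂ = y₂ + V₂²/2g = 1.83 m. ΔE = E₁ − E₂ = 2.49 m.
Q = q·b = 1.92 × 6.63 = 12.7 m³/s. P = γ·Q·ΔE = 9.81 × 12.7 × 2.49 = 311 kW.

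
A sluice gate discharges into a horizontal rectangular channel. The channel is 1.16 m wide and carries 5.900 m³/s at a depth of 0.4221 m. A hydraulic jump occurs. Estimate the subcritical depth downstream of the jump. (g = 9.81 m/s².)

q = Q/b = 5.900/1.16 = 5.086 m²/s; V₁ = q/y₁ = 12.05 m/s. Fr₁ = V₁/√(g·y₁) = 5.922.
Sequent-depth ratio: y₂/y₁ = ½[√(1 + 8Fr₁²) − 1] = ½[√281.52 − 1] = 7.889.
y₂ = 7.889 × 0.4221 = 3.330 m.

y₂ = 3.330 m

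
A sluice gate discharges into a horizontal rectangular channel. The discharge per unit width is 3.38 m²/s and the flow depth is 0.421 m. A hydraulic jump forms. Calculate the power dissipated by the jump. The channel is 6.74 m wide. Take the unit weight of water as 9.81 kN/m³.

V₁ = q/y₁ = 3.38/0.421 = 8.03 m/s. Fr₁ = V₁/√(g·y₁) = 8.03/√(9.81×0.421) = 3.95.
Sequent-depth ratio: y₂/y₁ = ½[√(1 + 8Fr₁²) − 1] = ½[√125.9 − 1] = 5.11.
y₂ = 5.11 × 0.421 = 2.15 m.
Head loss: ΔE = (y₂ − y₁)³/(4y₁y₂) = (2.15 − 0.421)³/(4×0.421×2.15) = 5.18/3.62 = 1.43 m.
Q = q·b = 3.38 × 6.74 = 22.8 m³/s. P = γ·Q·ΔE = 9.81 × 22.8 × 1.43 = 319 kW.

P = 319 kW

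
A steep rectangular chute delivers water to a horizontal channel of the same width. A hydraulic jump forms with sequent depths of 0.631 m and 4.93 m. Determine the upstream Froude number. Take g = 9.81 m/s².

Fr₁ = 5.87

For a rectangular channel the momentum equation gives q² = ½·g·y₁·y₂·(y₁ + y₂) = ½×9.81×0.631×4.93×5.56 = 84.9.
q = √84.9 = 9.21 m²/s.
V₁ = q/y₁ = 14.6 m/s; Fr₁ = V₁/√(g·y₁) = 5.87.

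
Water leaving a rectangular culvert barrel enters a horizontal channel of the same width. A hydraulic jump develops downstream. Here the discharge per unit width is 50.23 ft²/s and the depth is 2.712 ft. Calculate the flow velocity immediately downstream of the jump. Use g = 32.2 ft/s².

V₂ = 7.891 ft/s

V₁ = q/y₁ = 50.23/2.712 = 18.52 ft/s. Fr₁ = V₁/√(g·y₁) = 18.52/√(32.2×2.712) = 1.982.
By Bélanger, y₂/y₁ = ½[√(1 + 8Fr₁²) − 1] = ½[√32.426 − 1] = 2.347.
y₂ = 2.347 × 2.712 = 6.366 ft.
V₂ = q/y₂ = 50.23/6.366 = 7.891 ft/s.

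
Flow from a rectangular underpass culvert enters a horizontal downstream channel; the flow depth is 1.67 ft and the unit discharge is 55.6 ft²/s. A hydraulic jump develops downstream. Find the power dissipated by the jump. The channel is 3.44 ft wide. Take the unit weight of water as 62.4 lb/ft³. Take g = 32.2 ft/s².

P = 184 hp

V₁ = q/y₁ = 55.6/1.67 = 33.3 ft/s. Fr₁ = V₁/√(g·y₁) = 33.3/√(32.2×1.67) = 4.54.
Bélanger equation: y₂/y₁ = ½[√(1 + 8Fr₁²) − 1] = ½[√165.9 − 1] = 5.94.
y₂ = 5.94 × 1.67 = 9.92 ft.
V₂ = q/y₂ = 55.6/9.92 = 5.60 ft/s. E₁ = y₁ + V₁²/2g = 18.9 ft; E₂ = y₂ + V₂²/2g = 10.4 ft. ΔE = E₁ − E₂ = 8.47 ft.
Q = q·b = 55.6 × 3.44 = 191 cfs. P = γ·Q·ΔE/550 = 62.4 × 191 × 8.47 / 550 = 184 hp.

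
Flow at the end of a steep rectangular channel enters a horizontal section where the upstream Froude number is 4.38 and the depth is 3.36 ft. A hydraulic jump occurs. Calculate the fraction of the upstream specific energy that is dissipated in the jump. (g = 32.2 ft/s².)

Fr₁ = 4.38 (given).
By Bélanger, y₂/y₁ = ½[√(1 + 8Fr₁²) − 1] = ½[√154.5 − 1] = 5.71.
y₂ = 5.71 × 3.36 = 19.2 ft.
E₁ = y₁(1 + Fr₁²/2) = 3.36×(1 + 4.38²/2) = 35.6 ft. ΔE = (y₂ − y₁)³/(4y₁y₂) = 15.4 ft. ΔE/E₁ = 15.4/35.6 = 0.433.

ΔE/E₁ = 0.433 (43.3%)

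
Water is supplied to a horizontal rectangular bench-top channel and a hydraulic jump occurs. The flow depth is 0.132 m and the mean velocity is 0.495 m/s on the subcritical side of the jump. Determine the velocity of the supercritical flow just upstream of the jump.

Fr₂ = V₂/√(g·y₂) = 0.495/√(9.81×0.132) = 0.435.
From the momentum equation (using Fr₂), y₁/y₂ = ½[√(1 + 8Fr₂²) − 1] = ½[√2.514 − 1] = 0.293.
y₁ = 0.293 × 0.132 = 0.0386 m.
V₁ = q/y₁ = 0.0653/0.0386 = 1.69 m/s.

V₁ = 1.69 m/s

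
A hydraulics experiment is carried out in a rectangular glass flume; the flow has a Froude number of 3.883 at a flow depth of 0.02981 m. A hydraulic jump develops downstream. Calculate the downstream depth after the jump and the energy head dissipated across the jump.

y₂ = 0.1495 m; ΔE = 0.09613 m

Fr₁ = 3.883 (given).
Bélanger equation: y₂/y₁ = ½[√(1 + 8Fr₁²) − 1] = ½[√121.62 − 1] = 5.014.
y₂ = 5.014 × 0.02981 = 0.1495 m.
V₁ = Fr₁·√(g·y₁) = 3.883×√(9.81×0.02981) = 2.100 m/s; q = V₁·y₁ = 0.06260 m²/s. V₂ = q/y₂ = 0.06260/0.1495 = 0.4188 m/s. E₁ = y₁ + V₁²/2g = 0.2545 m; E₂ = y₂ + V₂²/2g = 0.1584 m. ΔE = E₁ − E₂ = 0.09613 m.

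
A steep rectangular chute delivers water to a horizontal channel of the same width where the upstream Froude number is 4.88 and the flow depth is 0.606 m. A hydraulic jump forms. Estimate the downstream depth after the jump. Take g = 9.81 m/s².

Fr₁ = 4.88 (given).
From the momentum equation for a rectangular channel, y₂/y₁ = ½[√(1 + 8Fr₁²) − 1] = ½[√191.5 − 1] = 6.42.
y₂ = 6.42 × 0.606 = 3.89 m.

y₂ = 3.89 m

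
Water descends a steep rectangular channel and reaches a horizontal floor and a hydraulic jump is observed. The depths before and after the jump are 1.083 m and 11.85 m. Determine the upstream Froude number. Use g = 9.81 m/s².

For a rectangular channel the momentum equation gives q² = ½·g·y₁·y₂·(y₁ + y₂) = ½×9.81×1.083×11.85×12.93 = 814.1.
q = √814.1 = 28.53 m²/s.
V₁ = q/y₁ = 26.35 m/s; Fr₁ = V₁/√(g·y₁) = 8.083.

Fr₁ = 8.083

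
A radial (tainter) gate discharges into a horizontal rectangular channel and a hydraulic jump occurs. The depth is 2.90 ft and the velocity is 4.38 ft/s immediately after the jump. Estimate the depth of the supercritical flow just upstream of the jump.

Fr₂ = V₂/√(g·y₂) = 4.38/√(32.2×2.90) = 0.453.
The Bélanger relation is symmetric: y₁/y₂ = ½[√(1 + 8Fr₂²) − 1] = ½[√2.644 − 1] = 0.313.
y₁ = 0.313 × 2.90 = 0.908 ft.

y₁ = 0.908 ft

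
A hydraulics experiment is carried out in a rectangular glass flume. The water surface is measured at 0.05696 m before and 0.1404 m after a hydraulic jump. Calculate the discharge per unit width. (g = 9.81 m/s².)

q = 0.08799 m²/s

For a rectangular channel the momentum equation gives q² = ½·g·y₁·y₂·(y₁ + y₂) = ½×9.81×0.05696×0.1404×0.1974 = 0.007742.
q = √0.007742 = 0.08799 m²/s.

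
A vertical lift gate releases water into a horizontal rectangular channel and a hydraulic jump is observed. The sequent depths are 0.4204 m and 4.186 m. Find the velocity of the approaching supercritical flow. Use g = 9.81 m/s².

For a rectangular channel the momentum equation gives q² = ½·g·y₁·y₂·(y₁ + y₂) = ½×9.81×0.4204×4.186×4.606 = 39.76.
q = √39.76 = 6.306 m²/s.
V₁ = q/y₁ = 6.306/0.4204 = 15.00 m/s.

V₁ = 15.00 m/s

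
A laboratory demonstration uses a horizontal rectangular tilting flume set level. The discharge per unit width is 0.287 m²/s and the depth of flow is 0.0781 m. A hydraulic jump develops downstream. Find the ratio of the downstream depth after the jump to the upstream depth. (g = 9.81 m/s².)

V₁ = q/y₁ = 0.287/0.0781 = 3.67 m/s. Fr₁ = V₁/√(g·y₁) = 3.67/√(9.81×0.0781) = 4.20.
Sequent-depth ratio: y₂/y₁ = ½[√(1 + 8Fr₁²) − 1] = ½[√142.0 − 1] = 5.46.

y₂/y₁ = 5.46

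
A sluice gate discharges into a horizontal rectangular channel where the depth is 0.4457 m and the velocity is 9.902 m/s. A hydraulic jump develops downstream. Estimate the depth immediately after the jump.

Fr₁ = V₁/√(g·y₁) = 9.902/√(9.81×0.4457) = 4.736.
By Bélanger, y₂/y₁ = ½[√(1 + 8Fr₁²) − 1] = ½[√180.40 − 1] = 6.216.
y₂ = 6.216 × 0.4457 = 2.770 m.

y₂ = 2.770 m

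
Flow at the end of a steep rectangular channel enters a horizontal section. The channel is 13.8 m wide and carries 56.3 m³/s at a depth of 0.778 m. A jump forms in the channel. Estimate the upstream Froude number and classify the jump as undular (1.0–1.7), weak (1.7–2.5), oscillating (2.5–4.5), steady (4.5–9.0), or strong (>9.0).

q = Q/b = 56.3/13.8 = 4.08 m²/s; V₁ = q/y₁ = 5.24 m/s. Fr₁ = V₁/√(g·y₁) = 1.90.
Fr₁ = 1.90 lies in the weak range.

Fr₁ = 1.90; weak jump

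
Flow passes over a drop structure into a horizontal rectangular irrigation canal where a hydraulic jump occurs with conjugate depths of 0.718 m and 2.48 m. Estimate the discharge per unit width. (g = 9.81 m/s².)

For a rectangular channel the momentum equation gives q² = ½·g·y₁·y₂·(y₁ + y₂) = ½×9.81×0.718×2.48×3.20 = 27.9.
q = √27.9 = 5.29 m²/s.

q = 5.29 m²/s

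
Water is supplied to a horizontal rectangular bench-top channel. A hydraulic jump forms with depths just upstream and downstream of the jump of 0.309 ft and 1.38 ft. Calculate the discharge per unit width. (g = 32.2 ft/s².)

q = 3.41 ft²/s

For a rectangular channel the momentum equation gives q² = ½·g·y₁·y₂·(y₁ + y₂) = ½×32.2×0.309×1.38×1.69 = 11.6.
q = √11.6 = 3.41 ft²/s.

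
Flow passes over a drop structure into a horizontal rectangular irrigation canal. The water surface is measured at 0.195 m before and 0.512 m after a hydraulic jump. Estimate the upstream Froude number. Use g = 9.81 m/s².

For a rectangular channel the momentum equation gives q² = ½·g·y₁·y₂·(y₁ + y₂) = ½×9.81×0.195×0.512×0.707 = 0.346.
q = √0.346 = 0.588 m²/s.
V₁ = q/y₁ = 3.02 m/s; Fr₁ = V₁/√(g·y₁) = 2.18.

Fr₁ = 2.18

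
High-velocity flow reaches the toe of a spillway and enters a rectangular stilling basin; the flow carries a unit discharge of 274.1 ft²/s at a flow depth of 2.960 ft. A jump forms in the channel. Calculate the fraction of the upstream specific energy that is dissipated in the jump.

V₁ = q/y₁ = 274.1/2.960 = 92.60 ft/s. Fr₁ = V₁/√(g·y₁) = 92.60/√(32.2×2.960) = 9.485.
From the momentum equation for a rectangular channel, y₂/y₁ = ½[√(1 + 8Fr₁²) − 1] = ½[√720.74 − 1] = 12.92.
y₂ = 12.92 × 2.960 = 38.25 ft.
E₁ = y₁ + V₁²/2g = 136.1 ft. ΔE = (y₂ − y₁)³/(4y₁y₂) = 97.06 ft. ΔE/E₁ = 97.06/136.1 = 0.713.

ΔE/E₁ = 0.713 (71.3%)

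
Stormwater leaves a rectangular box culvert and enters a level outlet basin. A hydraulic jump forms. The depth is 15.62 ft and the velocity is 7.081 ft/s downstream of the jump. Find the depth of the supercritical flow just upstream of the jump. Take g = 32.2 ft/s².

Fr₂ = V₂/√(g·y₂) = 7.081/√(32.2×15.62) = 0.3157.
Applying the sequent-depth relation in reverse, y₁/y₂ = ½[√(1 + 8Fr₂²) − 1] = ½[√1.7975 − 1] = 0.1704.
y₁ = 0.1704 × 15.62 = 2.661 ft.

y₁ = 2.661 ft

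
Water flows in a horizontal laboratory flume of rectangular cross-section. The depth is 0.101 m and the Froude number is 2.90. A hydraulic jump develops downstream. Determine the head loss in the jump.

Fr₁ = 2.90 (given).
Conjugate-depth relation: y₂/y₁ = ½[√(1 + 8Fr₁²) − 1] = ½[√68.28 − 1] = 3.63.
y₂ = 3.63 × 0.101 = 0.367 m.
V₁ = Fr₁·√(g·y₁) = 2.90×√(9.81×0.101) = 2.89 m/s; q = V₁·y₁ = 0.292 m²/s. V₂ = q/y₂ = 0.292/0.367 = 0.795 m/s. E₁ = y₁ + V₁²/2g = 0.526 m; E₂ = y₂ + V₂²/2g = 0.399 m. ΔE = E₁ − E₂ = 0.127 m.

ΔE = 0.127 m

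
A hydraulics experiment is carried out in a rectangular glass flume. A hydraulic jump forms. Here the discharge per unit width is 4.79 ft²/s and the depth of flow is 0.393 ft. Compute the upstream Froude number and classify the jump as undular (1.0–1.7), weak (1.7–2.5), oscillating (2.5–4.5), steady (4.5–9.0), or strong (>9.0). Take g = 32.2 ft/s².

V₁ = q/y₁ = 4.79/0.393 = 12.2 ft/s. Fr₁ = V₁/√(g·y₁) = 12.2/√(32.2×0.393) = 3.43.
Fr₁ = 3.43 lies in the oscillating range.

Fr₁ = 3.43; oscillating jump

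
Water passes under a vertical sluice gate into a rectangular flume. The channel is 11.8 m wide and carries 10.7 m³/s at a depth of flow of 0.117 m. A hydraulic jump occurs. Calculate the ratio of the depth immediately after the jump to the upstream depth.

y₂/y₁ = 9.74

q = Q/b = 10.7/11.8 = 0.907 m²/s; V₁ = q/y₁ = 7.75 m/s. Fr₁ = V₁/√(g·y₁) = 7.23.
Conjugate-depth relation: y₂/y₁ = ½[√(1 + 8Fr₁²) − 1] = ½[√419.7 − 1] = 9.74.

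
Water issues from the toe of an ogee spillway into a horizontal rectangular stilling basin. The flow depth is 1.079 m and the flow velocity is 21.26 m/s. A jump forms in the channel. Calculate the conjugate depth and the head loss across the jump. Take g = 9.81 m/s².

y₂ = 9.446 m; ΔE = 14.37 m

Fr₁ = V₁/√(g·y₁) = 21.26/√(9.81×1.079) = 6.535.
Conjugate-depth relation: y₂/y₁ = ½[√(1 + 8Fr₁²) − 1] = ½[√342.61 − 1] = 8.755.
y₂ = 8.755 × 1.079 = 9.446 m.
q = V₁·y₁ = 21.26 × 1.079 = 22.94 m²/s. V₂ = q/y₂ = 22.94/9.446 = 2.428 m/s. E₁ = y₁ + V₁²/2g = 24.12 m; E₂ = y₂ + V₂²/2g = 9.747 m. ΔE = E₁ − E₂ = 14.37 m.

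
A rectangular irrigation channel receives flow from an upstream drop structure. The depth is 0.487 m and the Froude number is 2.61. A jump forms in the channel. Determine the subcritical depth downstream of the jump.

Fr₁ = 2.61 (given).
Sequent-depth ratio: y₂/y₁ = ½[√(1 + 8Fr₁²) − 1] = ½[√55.50 − 1] = 3.22.
y₂ = 3.22 × 0.487 = 1.57 m.

y₂ = 1.57 m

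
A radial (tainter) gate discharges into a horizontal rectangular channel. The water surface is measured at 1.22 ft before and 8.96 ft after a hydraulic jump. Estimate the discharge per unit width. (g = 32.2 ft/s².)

For a rectangular channel the momentum equation gives q² = ½·g·y₁·y₂·(y₁ + y₂) = ½×32.2×1.22×8.96×10.2 = 1792.
q = √1792 = 42.3 ft²/s.

q = 42.3 ft²/s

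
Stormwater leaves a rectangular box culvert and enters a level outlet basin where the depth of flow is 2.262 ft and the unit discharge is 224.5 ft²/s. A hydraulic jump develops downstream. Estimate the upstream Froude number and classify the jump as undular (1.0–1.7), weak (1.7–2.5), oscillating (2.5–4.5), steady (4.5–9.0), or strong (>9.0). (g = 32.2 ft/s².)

V₁ = q/y₁ = 224.5/2.262 = 99.25 ft/s. Fr₁ = V₁/√(g·y₁) = 99.25/√(32.2×2.262) = 11.63.
Fr₁ = 11.63 lies in the strong range.

Fr₁ = 11.63; strong jump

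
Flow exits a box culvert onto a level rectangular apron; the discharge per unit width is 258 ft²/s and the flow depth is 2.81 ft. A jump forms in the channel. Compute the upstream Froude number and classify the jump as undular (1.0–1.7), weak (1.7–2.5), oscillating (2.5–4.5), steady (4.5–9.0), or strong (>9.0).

Fr₁ = 9.65; strong jump

V₁ = q/y₁ = 258/2.81 = 91.8 ft/s. Fr₁ = V₁/√(g·y₁) = 91.8/√(32.2×2.81) = 9.65.
Fr₁ = 9.65 lies in the strong range.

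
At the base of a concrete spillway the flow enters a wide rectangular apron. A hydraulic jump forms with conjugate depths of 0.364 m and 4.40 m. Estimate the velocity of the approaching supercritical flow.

For a rectangular channel the momentum equation gives q² = ½·g·y₁·y₂·(y₁ + y₂) = ½×9.81×0.364×4.40×4.76 = 37.4.
q = √37.4 = 6.12 m²/s.
V₁ = q/y₁ = 6.12/0.364 = 16.8 m/s.

V₁ = 16.8 m/s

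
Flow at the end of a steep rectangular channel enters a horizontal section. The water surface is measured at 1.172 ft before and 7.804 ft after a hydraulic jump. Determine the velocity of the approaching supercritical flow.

V₁ = 31.02 ft/s

For a rectangular channel the momentum equation gives q² = ½·g·y₁·y₂·(y₁ + y₂) = ½×32.2×1.172×7.804×8.976 = 1322.
q = √1322 = 36.36 ft²/s.
V₁ = q/y₁ = 36.36/1.172 = 31.02 ft/s.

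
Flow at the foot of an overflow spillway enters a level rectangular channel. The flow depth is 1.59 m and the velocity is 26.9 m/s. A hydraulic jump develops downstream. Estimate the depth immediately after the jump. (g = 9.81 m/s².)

y₂ = 14.5 m

Fr₁ = V₁/√(g·y₁) = 26.9/√(9.81×1.59) = 6.81.
Bélanger equation: y₂/y₁ = ½[√(1 + 8Fr₁²) − 1] = ½[√372.1 − 1] = 9.15.
y₂ = 9.15 × 1.59 = 14.5 m.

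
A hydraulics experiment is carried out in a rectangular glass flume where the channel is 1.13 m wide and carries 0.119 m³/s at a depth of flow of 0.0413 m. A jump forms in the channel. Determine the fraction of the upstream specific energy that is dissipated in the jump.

ΔE/E₁ = 0.392 (39.2%)

q = Q/b = 0.119/1.13 = 0.105 m²/s; V₁ = q/y₁ = 2.55 m/s. Fr₁ = V₁/√(g·y₁) = 4.01.
By Bélanger, y₂/y₁ = ½[√(1 + 8Fr₁²) − 1] = ½[√129.4 − 1] = 5.19.
y₂ = 5.19 × 0.0413 = 0.214 m.
E₁ = y₁ + V₁²/2g = 0.373 m. ΔE = (y₂ − y₁)³/(4y₁y₂) = 0.146 m. ΔE/E₁ = 0.146/0.373 = 0.392.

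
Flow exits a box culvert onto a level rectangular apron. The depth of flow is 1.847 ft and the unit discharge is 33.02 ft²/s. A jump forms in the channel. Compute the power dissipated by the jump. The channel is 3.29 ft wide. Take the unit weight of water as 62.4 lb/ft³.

P = 12.11 hp

V₁ = q/y₁ = 33.02/1.847 = 17.88 ft/s. Fr₁ = V₁/√(g·y₁) = 17.88/√(32.2×1.847) = 2.318.
By Bélanger, y₂/y₁ = ½[√(1 + 8Fr₁²) − 1] = ½[√43.992 − 1] = 2.816.
y₂ = 2.816 × 1.847 = 5.202 ft.
V₂ = q/y₂ = 33.02/5.202 = 6.348 ft/s. E₁ = y₁ + V₁²/2g = 6.810 ft; E₂ = y₂ + V₂²/2g = 5.827 ft. ΔE = E₁ − E₂ = 0.9824 ft.
Q = q·b = 33.02 × 3.29 = 108.6 cfs. P = γ·Q·ΔE/550 = 62.4 × 108.6 × 0.9824 / 550 = 12.11 hp.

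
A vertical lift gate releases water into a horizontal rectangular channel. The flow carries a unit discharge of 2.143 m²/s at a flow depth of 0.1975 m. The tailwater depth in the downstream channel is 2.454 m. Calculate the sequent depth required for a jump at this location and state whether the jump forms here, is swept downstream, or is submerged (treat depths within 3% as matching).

V₁ = q/y₁ = 2.143/0.1975 = 10.85 m/s. Fr₁ = V₁/√(g·y₁) = 10.85/√(9.81×0.1975) = 7.795.
From the momentum equation for a rectangular channel, y₂/y₁ = ½[√(1 + 8Fr₁²) − 1] = ½[√487.14 − 1] = 10.54.
y₂ = 10.54 × 0.1975 = 2.081 m.
Tailwater y_tw = 2.454 m: y_tw > y₂, so the jump is submerged.

y₂ = 2.081 m; the jump is submerged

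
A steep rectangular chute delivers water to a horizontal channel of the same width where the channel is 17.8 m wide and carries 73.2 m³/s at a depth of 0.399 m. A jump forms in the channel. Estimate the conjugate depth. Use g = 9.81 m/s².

q = Q/b = 73.2/17.8 = 4.11 m²/s; V₁ = q/y₁ = 10.3 m/s. Fr₁ = V₁/√(g·y₁) = 5.21.
From the momentum equation for a rectangular channel, y₂/y₁ = ½[√(1 + 8Fr₁²) − 1] = ½[√218.1 − 1] = 6.88.
y₂ = 6.88 × 0.399 = 2.75 m.

y₂ = 2.75 m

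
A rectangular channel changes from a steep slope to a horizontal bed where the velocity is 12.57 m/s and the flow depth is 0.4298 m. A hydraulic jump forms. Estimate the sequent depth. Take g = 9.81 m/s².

y₂ = 3.512 m

Fr₁ = V₁/√(g·y₁) = 12.57/√(9.81×0.4298) = 6.122.
Conjugate-depth relation: y₂/y₁ = ½[√(1 + 8Fr₁²) − 1] = ½[√300.80 − 1] = 8.172.
y₂ = 8.172 × 0.4298 = 3.512 m.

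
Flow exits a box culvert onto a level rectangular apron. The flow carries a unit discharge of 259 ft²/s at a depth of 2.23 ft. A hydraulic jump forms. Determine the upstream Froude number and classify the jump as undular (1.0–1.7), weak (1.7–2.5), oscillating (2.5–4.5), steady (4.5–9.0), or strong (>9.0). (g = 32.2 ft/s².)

V₁ = q/y₁ = 259/2.23 = 116 ft/s. Fr₁ = V₁/√(g·y₁) = 116/√(32.2×2.23) = 13.7.
Fr₁ = 13.7 lies in the strong range.

Fr₁ = 13.7; strong jump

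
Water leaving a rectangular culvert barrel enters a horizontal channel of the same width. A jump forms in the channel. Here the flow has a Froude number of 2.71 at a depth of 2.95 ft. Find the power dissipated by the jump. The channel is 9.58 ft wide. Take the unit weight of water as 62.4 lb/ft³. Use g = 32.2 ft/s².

Fr₁ = 2.71 (given).
From the momentum equation for a rectangular channel, y₂/y₁ = ½[√(1 + 8Fr₁²) − 1] = ½[√59.75 − 1] = 3.36.
y₂ = 3.36 × 2.95 = 9.93 ft.
V₁ = Fr₁·√(g·y₁) = 2.71×√(32.2×2.95) = 26.4 ft/s; q = V₁·y₁ = 77.9 ft²/s. V₂ = q/y₂ = 77.9/9.93 = 7.85 ft/s. E₁ = y₁ + V₁²/2g = 13.8 ft; E₂ = y₂ + V₂²/2g = 10.9 ft. ΔE = E₁ − E₂ = 2.90 ft.
Q = q·b = 77.9 × 9.58 = 746 cfs. P = γ·Q·ΔE/550 = 62.4 × 746 × 2.90 / 550 = 246 hp.

P = 246 hp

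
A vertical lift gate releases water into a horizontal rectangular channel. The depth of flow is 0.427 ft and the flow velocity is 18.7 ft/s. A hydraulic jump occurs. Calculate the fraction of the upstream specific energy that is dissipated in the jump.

Fr₁ = V₁/√(g·y₁) = 18.7/√(32.2×0.427) = 5.04.
Conjugate-depth relation: y₂/y₁ = ½[√(1 + 8Fr₁²) − 1] = ½[√204.5 − 1] = 6.65.
y₂ = 6.65 × 0.427 = 2.84 ft.
E₁ = y₁ + V₁²/2g = 5.86 ft. ΔE = (y₂ − y₁)³/(4y₁y₂) = 2.89 ft. ΔE/E₁ = 2.89/5.86 = 0.494.

ΔE/E₁ = 0.494 (49.4%)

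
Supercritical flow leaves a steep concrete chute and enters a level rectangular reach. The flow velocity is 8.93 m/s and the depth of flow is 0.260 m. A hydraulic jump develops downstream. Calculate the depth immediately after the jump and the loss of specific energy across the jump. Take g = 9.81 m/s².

Fr₁ = V₁/√(g·y₁) = 8.93/√(9.81×0.260) = 5.59.
Conjugate-depth relation: y₂/y₁ = ½[√(1 + 8Fr₁²) − 1] = ½[√251.1 − 1] = 7.42.
y₂ = 7.42 × 0.260 = 1.93 m.
q = V₁·y₁ = 8.93 × 0.260 = 2.32 m²/s. V₂ = q/y₂ = 2.32/1.93 = 1.20 m/s. E₁ = y₁ + V₁²/2g = 4.32 m; E₂ = y₂ + V₂²/2g = 2.00 m. ΔE = E₁ − E₂ = 2.32 m.

y₂ = 1.93 m; ΔE = 2.32 m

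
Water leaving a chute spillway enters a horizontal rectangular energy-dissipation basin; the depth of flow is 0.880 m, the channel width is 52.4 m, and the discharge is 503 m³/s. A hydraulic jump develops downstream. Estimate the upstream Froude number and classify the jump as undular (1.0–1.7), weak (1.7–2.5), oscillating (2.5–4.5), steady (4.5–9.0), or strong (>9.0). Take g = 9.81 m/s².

q = Q/b = 503/52.4 = 9.60 m²/s; V₁ = q/y₁ = 10.9 m/s. Fr₁ = V₁/√(g·y₁) = 3.71.
Fr₁ = 3.71 lies in the oscillating range.

Fr₁ = 3.71; oscillating jump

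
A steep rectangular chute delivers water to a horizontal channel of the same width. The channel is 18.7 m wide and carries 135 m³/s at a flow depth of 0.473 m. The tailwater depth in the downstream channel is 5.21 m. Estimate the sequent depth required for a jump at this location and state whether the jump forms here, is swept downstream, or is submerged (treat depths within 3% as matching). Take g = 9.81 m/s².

y₂ = 4.51 m; the jump is submerged

q = Q/b = 135/18.7 = 7.22 m²/s; V₁ = q/y₁ = 15.3 m/s. Fr₁ = V₁/√(g·y₁) = 7.09.
Conjugate-depth relation: y₂/y₁ = ½[√(1 + 8Fr₁²) − 1] = ½[√402.6 − 1] = 9.53.
y₂ = 9.53 × 0.473 = 4.51 m.
Tailwater y_tw = 5.21 m: y_tw > y₂, so the jump is submerged.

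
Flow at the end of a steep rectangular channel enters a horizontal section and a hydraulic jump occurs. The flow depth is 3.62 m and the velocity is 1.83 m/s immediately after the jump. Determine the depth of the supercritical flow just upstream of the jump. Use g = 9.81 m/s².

y₁ = 0.587 m

Fr₂ = V₂/√(g·y₂) = 1.83/√(9.81×3.62) = 0.307.
From the momentum equation (using Fr₂), y₁/y₂ = ½[√(1 + 8Fr₂²) − 1] = ½[√1.754 − 1] = 0.162.
y₁ = 0.162 × 3.62 = 0.587 m.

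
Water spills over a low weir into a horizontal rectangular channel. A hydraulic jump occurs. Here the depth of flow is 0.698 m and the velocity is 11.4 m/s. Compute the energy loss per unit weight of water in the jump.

Fr₁ = V₁/√(g·y₁) = 11.4/√(9.81×0.698) = 4.36.
Sequent-depth ratio: y₂/y₁ = ½[√(1 + 8Fr₁²) − 1] = ½[√152.8 − 1] = 5.68.
y₂ = 5.68 × 0.698 = 3.97 m.
Head loss: ΔE = (y₂ − y₁)³/(4y₁y₂) = (3.97 − 0.698)³/(4×0.698×3.97) = 34.9/11.1 = 3.15 m.

ΔE = 3.15 m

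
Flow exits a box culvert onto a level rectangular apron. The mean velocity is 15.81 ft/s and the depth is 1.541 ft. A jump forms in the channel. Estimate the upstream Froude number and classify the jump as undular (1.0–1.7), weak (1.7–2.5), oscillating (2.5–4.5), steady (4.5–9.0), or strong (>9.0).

Fr₁ = 2.244; weak jump

Fr₁ = V₁/√(g·y₁) = 15.81/√(32.2×1.541) = 2.244.
Fr₁ = 2.244 lies in the weak range.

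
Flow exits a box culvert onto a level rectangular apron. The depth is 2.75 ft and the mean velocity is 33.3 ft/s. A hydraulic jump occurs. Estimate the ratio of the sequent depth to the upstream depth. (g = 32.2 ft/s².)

y₂/y₁ = 4.53

Fr₁ = V₁/√(g·y₁) = 33.3/√(32.2×2.75) = 3.54.
By Bélanger, y₂/y₁ = ½[√(1 + 8Fr₁²) − 1] = ½[√101.2 − 1] = 4.53.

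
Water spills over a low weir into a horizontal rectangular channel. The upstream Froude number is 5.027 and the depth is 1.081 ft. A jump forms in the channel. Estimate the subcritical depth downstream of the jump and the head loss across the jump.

Fr₁ = 5.027 (given).
Conjugate-depth relation: y₂/y₁ = ½[√(1 + 8Fr₁²) − 1] = ½[√203.17 − 1] = 6.627.
y₂ = 6.627 × 1.081 = 7.164 ft.
Head loss: ΔE = (y₂ − y₁)³/(4y₁y₂) = (7.164 − 1.081)³/(4×1.081×7.164) = 225.0/30.98 = 7.265 ft.

y₂ = 7.164 ft; ΔE = 7.265 ft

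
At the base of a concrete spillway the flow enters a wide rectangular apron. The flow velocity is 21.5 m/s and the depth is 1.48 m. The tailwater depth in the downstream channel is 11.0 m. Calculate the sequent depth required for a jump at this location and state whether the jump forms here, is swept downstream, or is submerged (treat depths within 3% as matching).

Fr₁ = V₁/√(g·y₁) = 21.5/√(9.81×1.48) = 5.64.
Bélanger equation: y₂/y₁ = ½[√(1 + 8Fr₁²) − 1] = ½[√255.7 − 1] = 7.50.
y₂ = 7.50 × 1.48 = 11.1 m.
Tailwater y_tw = 11.0 m: y_tw ≈ y₂, so the jump forms here.

y₂ = 11.1 m; the jump forms here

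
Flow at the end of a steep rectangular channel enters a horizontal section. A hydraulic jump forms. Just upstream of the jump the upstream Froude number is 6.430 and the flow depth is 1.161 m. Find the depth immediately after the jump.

Fr₁ = 6.430 (given).
By Bélanger, y₂/y₁ = ½[√(1 + 8Fr₁²) − 1] = ½[√331.76 − 1] = 8.607.
y₂ = 8.607 × 1.161 = 9.993 m.

y₂ = 9.993 m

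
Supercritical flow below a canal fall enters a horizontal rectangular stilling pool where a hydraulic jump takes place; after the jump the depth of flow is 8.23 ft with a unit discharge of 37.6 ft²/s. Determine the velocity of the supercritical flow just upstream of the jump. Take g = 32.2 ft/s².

V₂ = q/y₂ = 37.6/8.23 = 4.57 ft/s; Fr₂ = V₂/√(g·y₂) = 0.281.
The Bélanger relation is symmetric: y₁/y₂ = ½[√(1 + 8Fr₂²) − 1] = ½[√1.630 − 1] = 0.138.
y₁ = 0.138 × 8.23 = 1.14 ft.
V₁ = q/y₁ = 37.6/1.14 = 33.0 ft/s.

V₁ = 33.0 ft/s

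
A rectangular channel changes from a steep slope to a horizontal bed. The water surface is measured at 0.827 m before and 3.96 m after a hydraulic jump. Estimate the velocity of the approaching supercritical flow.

For a rectangular channel the momentum equation gives q² = ½·g·y₁·y₂·(y₁ + y₂) = ½×9.81×0.827×3.96×4.79 = 76.9.
q = √76.9 = 8.77 m²/s.
V₁ = q/y₁ = 8.77/0.827 = 10.6 m/s.

V₁ = 10.6 m/s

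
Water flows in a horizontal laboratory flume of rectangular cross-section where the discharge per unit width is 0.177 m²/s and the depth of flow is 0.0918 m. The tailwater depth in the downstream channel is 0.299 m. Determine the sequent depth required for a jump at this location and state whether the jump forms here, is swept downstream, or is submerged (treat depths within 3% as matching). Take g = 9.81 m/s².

V₁ = q/y₁ = 0.177/0.0918 = 1.93 m/s. Fr₁ = V₁/√(g·y₁) = 1.93/√(9.81×0.0918) = 2.03.
Bélanger equation: y₂/y₁ = ½[√(1 + 8Fr₁²) − 1] = ½[√34.02 − 1] = 2.42.
y₂ = 2.42 × 0.0918 = 0.222 m.
Tailwater y_tw = 0.299 m: y_tw > y₂, so the jump is submerged.

y₂ = 0.222 m; the jump is submerged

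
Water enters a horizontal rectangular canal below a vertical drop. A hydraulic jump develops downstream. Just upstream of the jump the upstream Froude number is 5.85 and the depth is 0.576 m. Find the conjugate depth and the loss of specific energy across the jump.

Fr₁ = 5.85 (given).
From the momentum equation for a rectangular channel, y₂/y₁ = ½[√(1 + 8Fr₁²) − 1] = ½[√274.8 − 1] = 7.79.
y₂ = 7.79 × 0.576 = 4.49 m.
Head loss: ΔE = (y₂ − y₁)³/(4y₁y₂) = (4.49 − 0.576)³/(4×0.576×4.49) = 59.8/10.3 = 5.78 m.

y₂ = 4.49 m; ΔE = 5.78 m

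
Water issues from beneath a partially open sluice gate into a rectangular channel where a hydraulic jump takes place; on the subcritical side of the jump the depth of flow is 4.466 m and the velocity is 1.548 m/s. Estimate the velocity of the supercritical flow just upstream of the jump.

V₁ = 15.56 m/s

Fr₂ = V₂/√(g·y₂) = 1.548/√(9.81×4.466) = 0.2339.
Since the conjugate-depth ratio holds either way, y₁/y₂ = ½[√(1 + 8Fr₂²) − 1] = ½[√1.4376 − 1] = 0.09949.
y₁ = 0.09949 × 4.466 = 0.4443 m.
V₁ = q/y₁ = 6.913/0.4443 = 15.56 m/s.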